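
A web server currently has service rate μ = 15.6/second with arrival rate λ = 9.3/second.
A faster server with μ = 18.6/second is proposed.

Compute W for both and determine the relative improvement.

System 1: ρ₁ = 9.3/15.6 = 0.5962, W₁ = 1/(15.6-9.3) = 0.1587
System 2: ρ₂ = 9.3/18.6 = 0.5000, W₂ = 1/(18.6-9.3) = 0.1075
Improvement: (W₁-W₂)/W₁ = (0.1587-0.1075)/0.1587 = 32.26%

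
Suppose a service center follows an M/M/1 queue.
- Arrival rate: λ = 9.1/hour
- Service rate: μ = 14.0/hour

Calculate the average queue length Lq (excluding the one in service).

ρ = λ/μ = 9.1/14.0 = 0.6500
For M/M/1: Lq = λ²/(μ(μ-λ))
Lq = 82.81/(14.0 × 4.90)
Lq = 1.2071 customers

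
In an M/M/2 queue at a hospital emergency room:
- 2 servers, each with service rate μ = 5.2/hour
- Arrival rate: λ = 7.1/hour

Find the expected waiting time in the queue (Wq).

Traffic intensity: ρ = λ/(cμ) = 7.1/(2×5.2) = 0.6827
Since ρ = 0.6827 < 1, system is stable.
Offered load a = λ/μ = cρ = 7.1/5.2 = 1.3654
P₀ = [ Σₙ₌₀^1 aⁿ/n! + a^2/(2!(1-ρ)) ]⁻¹
Σ = a^0/0! + a^1/1! = 1.0000 + 1.3654 = 2.3654
a^2/(2!(1-ρ)) = 1.864275/(2 × 0.3173077) = 2.9376
P₀ = 1/(2.3654 + 2.9376) = 0.1886
Lq = P₀·a^2·ρ / (2!(1-ρ)²) = 0.188571 × 1.86428 × 0.682692 / (2 × 0.100684) = 1.1918
Wq = Lq/λ = 1.1918/7.1 = 0.1679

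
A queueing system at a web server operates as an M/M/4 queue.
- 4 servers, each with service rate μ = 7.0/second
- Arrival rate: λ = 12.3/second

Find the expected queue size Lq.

Traffic intensity: ρ = λ/(cμ) = 12.3/(4×7.0) = 0.4393
Since ρ = 0.4393 < 1, system is stable.
Offered load a = λ/μ = cρ = 12.3/7.0 = 1.7571
P₀ = [ Σₙ₌₀^3 aⁿ/n! + a^4/(4!(1-ρ)) ]⁻¹
Σ = a^0/0! + a^1/1! + a^2/2! + a^3/3! = 1.0000 + 1.7571 + 1.5438 + 0.9042 = 5.2051
a^4/(4!(1-ρ)) = 9.5330/(24 × 0.5607) = 0.7084
P₀ = 1/(5.2051 + 0.7084) = 0.1691
Lq = P₀·a^4·ρ / (4!(1-ρ)²) = 0.1691 × 9.5330 × 0.4393 / (24 × 0.3144) = 0.09385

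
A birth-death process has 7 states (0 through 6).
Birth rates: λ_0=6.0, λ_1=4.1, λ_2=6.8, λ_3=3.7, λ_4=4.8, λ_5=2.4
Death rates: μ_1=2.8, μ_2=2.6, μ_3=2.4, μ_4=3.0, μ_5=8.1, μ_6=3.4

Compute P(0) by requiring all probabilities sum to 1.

Ratios P(n)/P(0) = (λ₀···λₙ₋₁)/(μ₁···μₙ):
P(1)/P(0) = (6.0)/(2.8) = 2.14286
P(2)/P(0) = (6.0×4.1)/(2.8×2.6) = 3.37912
P(3)/P(0) = (6.0×4.1×6.8)/(2.8×2.6×2.4) = 9.57418
P(4)/P(0) = (6.0×4.1×6.8×3.7)/(2.8×2.6×2.4×3.0) = 11.8082
P(5)/P(0) = (6.0×4.1×6.8×3.7×4.8)/(2.8×2.6×2.4×3.0×8.1) = 6.99742
P(6)/P(0) = (6.0×4.1×6.8×3.7×4.8×2.4)/(2.8×2.6×2.4×3.0×8.1×3.4) = 4.93936

Normalization: ∑ P(n) = 1
P(0) × (1.00000 + 2.14286 + 3.37912 + 9.57418 + 11.8082 + 6.99742 + 4.93936) = 1
P(0) × 39.8411 = 1
P(0) = 1/39.8411 = 0.02510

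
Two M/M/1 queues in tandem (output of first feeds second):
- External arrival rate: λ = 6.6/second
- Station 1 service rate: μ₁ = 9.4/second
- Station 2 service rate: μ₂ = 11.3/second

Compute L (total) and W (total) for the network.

By Jackson's theorem, each station behaves as independent M/M/1.
Station 1: ρ₁ = 6.6/9.4 = 0.7021, L₁ = ρ₁/(1-ρ₁) = λ/(μ₁-λ) = 6.6/2.80 = 2.3571
Station 2: ρ₂ = 6.6/11.3 = 0.5841, L₂ = ρ₂/(1-ρ₂) = λ/(μ₂-λ) = 6.6/4.70 = 1.4043
Total: L = L₁ + L₂ = 2.3571 + 1.4043 = 3.7614
W = L/λ = 3.7614/6.6 = 0.5699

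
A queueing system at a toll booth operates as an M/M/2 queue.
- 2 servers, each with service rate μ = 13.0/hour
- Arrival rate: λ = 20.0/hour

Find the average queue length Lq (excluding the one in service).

Traffic intensity: ρ = λ/(cμ) = 20.0/(2×13.0) = 0.7692
Since ρ = 0.7692 < 1, system is stable.
Offered load a = λ/μ = cρ = 20.0/13.0 = 1.5385
P₀ = [ Σₙ₌₀^1 aⁿ/n! + a^2/(2!(1-ρ)) ]⁻¹
Σ = a^0/0! + a^1/1! = 1.0000 + 1.5385 = 2.5385
a^2/(2!(1-ρ)) = 2.36686/(2 × 0.230769) = 5.1282
P₀ = 1/(2.5385 + 5.1282) = 0.1304
Lq = P₀·a^2·ρ / (2!(1-ρ)²) = 0.130435 × 2.36686 × 0.769231 / (2 × 0.0532544) = 2.2297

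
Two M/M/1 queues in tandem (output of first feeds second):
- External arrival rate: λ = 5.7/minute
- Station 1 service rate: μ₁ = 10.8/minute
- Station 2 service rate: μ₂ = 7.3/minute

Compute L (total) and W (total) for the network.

By Jackson's theorem, each station behaves as independent M/M/1.
Station 1: ρ₁ = 5.7/10.8 = 0.5278, L₁ = ρ₁/(1-ρ₁) = λ/(μ₁-λ) = 5.7/5.10 = 1.1176
Station 2: ρ₂ = 5.7/7.3 = 0.7808, L₂ = ρ₂/(1-ρ₂) = λ/(μ₂-λ) = 5.7/1.60 = 3.5625
Total: L = L₁ + L₂ = 1.1176 + 3.5625 = 4.6801
W = L/λ = 4.6801/5.7 = 0.8211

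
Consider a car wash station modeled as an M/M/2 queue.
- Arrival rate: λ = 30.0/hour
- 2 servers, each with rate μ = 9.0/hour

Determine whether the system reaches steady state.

Stability requires ρ = λ/(cμ) < 1
ρ = 30.0/(2 × 9.0) = 30.0/18.00 = 1.6667
Since 1.6667 ≥ 1, the system is UNSTABLE.
Need c > λ/μ = 30.0/9.0 = 3.33.
Minimum servers needed: c = 4.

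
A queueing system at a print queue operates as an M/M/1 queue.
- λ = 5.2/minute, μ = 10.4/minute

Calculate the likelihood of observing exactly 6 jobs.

ρ = λ/μ = 5.2/10.4 = 0.5000
P(n) = (1-ρ)ρⁿ
P(6) = (1-0.5000) × 0.5000^6
P(6) = 0.50000 × 0.015625
P(6) = 0.007812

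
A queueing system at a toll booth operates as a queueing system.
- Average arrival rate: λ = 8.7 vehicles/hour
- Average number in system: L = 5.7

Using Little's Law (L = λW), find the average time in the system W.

Little's Law: L = λW, so W = L/λ
W = 5.7/8.7 = 0.6552 hours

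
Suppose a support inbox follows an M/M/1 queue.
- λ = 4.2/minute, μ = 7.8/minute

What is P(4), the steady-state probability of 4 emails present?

ρ = λ/μ = 4.2/7.8 = 0.53846
P(n) = (1-ρ)ρⁿ
P(4) = (1-0.53846) × 0.53846^4
P(4) = 0.46154 × 0.084065
P(4) = 0.03880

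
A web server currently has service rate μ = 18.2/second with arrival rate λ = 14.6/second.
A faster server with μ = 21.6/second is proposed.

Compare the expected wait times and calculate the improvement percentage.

System 1: ρ₁ = 14.6/18.2 = 0.8022, W₁ = 1/(18.2-14.6) = 0.27778
System 2: ρ₂ = 14.6/21.6 = 0.6759, W₂ = 1/(21.6-14.6) = 0.14286
Improvement: (W₁-W₂)/W₁ = (0.27778-0.14286)/0.27778 = 48.57%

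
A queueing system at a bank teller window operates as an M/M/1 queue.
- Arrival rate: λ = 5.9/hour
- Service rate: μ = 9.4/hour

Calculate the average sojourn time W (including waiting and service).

First, compute utilization: ρ = λ/μ = 5.9/9.4 = 0.6277
For M/M/1: W = 1/(μ-λ)
W = 1/(9.4-5.9) = 1/3.50
W = 0.2857 hours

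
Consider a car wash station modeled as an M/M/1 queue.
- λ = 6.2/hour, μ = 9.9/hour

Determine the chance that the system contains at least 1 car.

ρ = λ/μ = 6.2/9.9 = 0.6263
P(N ≥ n) = ρⁿ
P(N ≥ 1) = 0.6263^1
P(N ≥ 1) = 0.6263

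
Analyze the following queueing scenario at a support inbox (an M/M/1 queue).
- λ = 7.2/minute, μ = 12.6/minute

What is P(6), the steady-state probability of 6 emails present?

ρ = λ/μ = 7.2/12.6 = 0.5714
P(n) = (1-ρ)ρⁿ
P(6) = (1-0.5714) × 0.5714^6
P(6) = 0.4286 × 0.03480
P(6) = 0.01492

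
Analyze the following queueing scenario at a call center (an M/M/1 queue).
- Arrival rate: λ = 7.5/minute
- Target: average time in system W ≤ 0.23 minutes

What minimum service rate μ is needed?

For M/M/1: W = 1/(μ-λ)
Need W ≤ 0.23, so 1/(μ-λ) ≤ 0.23
μ - λ ≥ 1/0.23 = 4.3478
μ ≥ 7.5 + 4.3478 = 11.8478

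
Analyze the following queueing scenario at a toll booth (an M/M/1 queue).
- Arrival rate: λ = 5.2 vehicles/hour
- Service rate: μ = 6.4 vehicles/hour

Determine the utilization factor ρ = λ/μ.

Server utilization: ρ = λ/μ
ρ = 5.2/6.4 = 0.8125
The server is busy 81.25% of the time.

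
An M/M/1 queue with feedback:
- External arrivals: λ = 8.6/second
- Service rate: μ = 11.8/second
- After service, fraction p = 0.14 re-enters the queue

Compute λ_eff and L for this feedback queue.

Effective arrival rate: λ_eff = λ/(1-p) = 8.6/(1-0.14) = 8.6/0.86 = 10.0000
ρ = λ_eff/μ = 10.0000/11.8 = 0.847458
L = ρ/(1-ρ) = 0.847458/(1-0.847458) = 5.5556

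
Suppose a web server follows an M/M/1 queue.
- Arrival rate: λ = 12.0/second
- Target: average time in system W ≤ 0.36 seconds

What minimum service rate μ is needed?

For M/M/1: W = 1/(μ-λ)
Need W ≤ 0.36, so 1/(μ-λ) ≤ 0.36
μ - λ ≥ 1/0.36 = 2.7778
μ ≥ 12.0 + 2.7778 = 14.7778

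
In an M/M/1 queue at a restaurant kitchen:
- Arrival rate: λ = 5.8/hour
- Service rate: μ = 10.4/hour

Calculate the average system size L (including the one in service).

ρ = λ/μ = 5.8/10.4 = 0.5577
For M/M/1: L = λ/(μ-λ)
L = 5.8/(10.4-5.8) = 5.8/4.60
L = 1.2609 orders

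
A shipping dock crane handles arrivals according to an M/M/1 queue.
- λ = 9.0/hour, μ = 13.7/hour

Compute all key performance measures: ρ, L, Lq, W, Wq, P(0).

Step 1: ρ = λ/μ = 9.0/13.7 = 0.6569
Step 2: L = λ/(μ-λ) = 9.0/4.70 = 1.9149
Step 3: Lq = λ²/(μ(μ-λ)) = 81.00/(13.7×4.70) = 1.2580
Step 4: W = 1/(μ-λ) = 1/4.70 = 0.21277
Step 5: Wq = λ/(μ(μ-λ)) = 9.0/(13.7×4.70) = 0.1398
Step 6: P(0) = 1-ρ = 0.3431
Verify: L = λW = 9.0×0.21277 = 1.9149 ✔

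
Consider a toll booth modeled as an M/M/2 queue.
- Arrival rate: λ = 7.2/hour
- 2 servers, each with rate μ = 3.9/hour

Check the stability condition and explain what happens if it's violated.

Stability requires ρ = λ/(cμ) < 1
ρ = 7.2/(2 × 3.9) = 7.2/7.80 = 0.9231
Since 0.9231 < 1, the system is STABLE.
The servers are busy 92.31% of the time.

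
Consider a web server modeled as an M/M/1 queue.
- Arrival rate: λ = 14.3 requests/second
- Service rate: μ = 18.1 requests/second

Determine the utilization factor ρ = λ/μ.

Server utilization: ρ = λ/μ
ρ = 14.3/18.1 = 0.7901
The server is busy 79.01% of the time.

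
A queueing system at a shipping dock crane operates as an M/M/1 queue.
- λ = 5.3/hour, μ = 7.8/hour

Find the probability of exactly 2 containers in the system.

ρ = λ/μ = 5.3/7.8 = 0.6795
P(n) = (1-ρ)ρⁿ
P(2) = (1-0.6795) × 0.6795^2
P(2) = 0.3205 × 0.4617
P(2) = 0.1480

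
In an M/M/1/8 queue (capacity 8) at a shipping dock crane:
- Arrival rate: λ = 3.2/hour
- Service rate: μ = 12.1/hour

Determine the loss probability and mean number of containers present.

ρ = λ/μ = 3.2/12.1 = 0.26446
P₀ = (1-ρ)/(1-ρ^(K+1)) = (1-0.26446)/(1-0.26446^9) = 0.7355/1.0000 = 0.7355
P_K = P₀×ρ^K = 0.7355 × 0.26446^8 = 0.7355 × 0.00002393 = 0.00001760
Blocking probability P_8 = 0.00001760 (0.001760%)
L = ρ[1 - (K+1)ρ^K + Kρ^(K+1)] / [(1-ρ)(1-ρ^(K+1))]
L = 0.26446 × (1 - 9×0.00002393 + 8×0.000006328) / ((1 - 0.26446) × (1 - 0.000006328)) = 0.3595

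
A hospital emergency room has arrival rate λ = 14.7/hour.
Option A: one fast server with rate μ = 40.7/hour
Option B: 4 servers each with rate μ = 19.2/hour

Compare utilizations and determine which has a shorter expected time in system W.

Option A: single server μ = 40.7 (M/M/1)
  ρ_A = 14.7/40.7 = 0.3612
  W_A = 1/(μ-λ) = 1/(40.7-14.7) = 1/26.00 = 0.03846

Option B: 4 servers μ = 19.2 (M/M/4)
  ρ_B = λ/(cμ) = 14.7/(4×19.2) = 0.1914
  Offered load a = λ/μ = cρ = 14.7/19.2 = 0.7656
  P₀ = [ Σₙ₌₀^3 aⁿ/n! + a^4/(4!(1-ρ)) ]⁻¹
  Σ = a^0/0! + a^1/1! + a^2/2! + a^3/3! = 1.0000 + 0.7656 + 0.2931 + 0.07480 = 2.1335
  a^4/(4!(1-ρ)) = 0.3436/(24 × 0.8086) = 0.01771
  P₀ = 1/(2.1335 + 0.01771) = 0.4649
  Lq = P₀·a^4·ρ / (4!(1-ρ)²) = 0.4649 × 0.3436 × 0.1914 / (24 × 0.6538) = 0.001948
  Wq_B = Lq/λ = 0.0019483/14.7 = 0.00013254
  W_B = Wq_B + 1/μ = 0.00013254 + 0.052083 = 0.05222

Since W_A = 0.03846 < W_B = 0.05222, Option A (single fast server) has the shorter time in system.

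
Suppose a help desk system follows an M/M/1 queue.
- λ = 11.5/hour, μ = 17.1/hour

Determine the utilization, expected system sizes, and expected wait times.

Step 1: ρ = λ/μ = 11.5/17.1 = 0.6725
Step 2: L = λ/(μ-λ) = 11.5/5.60 = 2.0536
Step 3: Lq = λ²/(μ(μ-λ)) = 132.25/(17.1×5.60) = 1.3811
Step 4: W = 1/(μ-λ) = 1/5.60 = 0.17857
Step 5: Wq = λ/(μ(μ-λ)) = 11.5/(17.1×5.60) = 0.1201
Step 6: P(0) = 1-ρ = 0.3275
Verify: L = λW = 11.5×0.17857 = 2.0536 ✔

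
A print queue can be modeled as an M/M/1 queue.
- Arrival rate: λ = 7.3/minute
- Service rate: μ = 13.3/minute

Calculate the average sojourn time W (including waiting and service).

First, compute utilization: ρ = λ/μ = 7.3/13.3 = 0.5489
For M/M/1: W = 1/(μ-λ)
W = 1/(13.3-7.3) = 1/6.00
W = 0.1667 minutes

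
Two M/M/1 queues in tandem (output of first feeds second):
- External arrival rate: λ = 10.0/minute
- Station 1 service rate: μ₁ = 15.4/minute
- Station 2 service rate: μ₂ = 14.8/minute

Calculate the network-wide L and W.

By Jackson's theorem, each station behaves as independent M/M/1.
Station 1: ρ₁ = 10.0/15.4 = 0.6494, L₁ = ρ₁/(1-ρ₁) = λ/(μ₁-λ) = 10.0/5.40 = 1.8519
Station 2: ρ₂ = 10.0/14.8 = 0.6757, L₂ = ρ₂/(1-ρ₂) = λ/(μ₂-λ) = 10.0/4.80 = 2.0833
Total: L = L₁ + L₂ = 1.8519 + 2.0833 = 3.9352
W = L/λ = 3.9352/10.0 = 0.3935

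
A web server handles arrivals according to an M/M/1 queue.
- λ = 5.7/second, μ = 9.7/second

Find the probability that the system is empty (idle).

ρ = λ/μ = 5.7/9.7 = 0.5876
P(0) = 1 - ρ = 1 - 0.5876 = 0.4124
The server is idle 41.24% of the time.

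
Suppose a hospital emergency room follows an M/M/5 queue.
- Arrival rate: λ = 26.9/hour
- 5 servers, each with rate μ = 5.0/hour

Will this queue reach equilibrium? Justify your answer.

Stability requires ρ = λ/(cμ) < 1
ρ = 26.9/(5 × 5.0) = 26.9/25.00 = 1.0760
Since 1.0760 ≥ 1, the system is UNSTABLE.
Need c > λ/μ = 26.9/5.0 = 5.38.
Minimum servers needed: c = 6.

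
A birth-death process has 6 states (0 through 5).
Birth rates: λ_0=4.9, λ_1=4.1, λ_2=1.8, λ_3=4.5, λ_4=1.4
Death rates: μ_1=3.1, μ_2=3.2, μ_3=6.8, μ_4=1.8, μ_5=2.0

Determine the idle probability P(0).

Ratios P(n)/P(0) = (λ₀···λₙ₋₁)/(μ₁···μₙ):
P(1)/P(0) = (4.9)/(3.1) = 1.58065
P(2)/P(0) = (4.9×4.1)/(3.1×3.2) = 2.02520
P(3)/P(0) = (4.9×4.1×1.8)/(3.1×3.2×6.8) = 0.536083
P(4)/P(0) = (4.9×4.1×1.8×4.5)/(3.1×3.2×6.8×1.8) = 1.34021
P(5)/P(0) = (4.9×4.1×1.8×4.5×1.4)/(3.1×3.2×6.8×1.8×2.0) = 0.938145

Normalization: ∑ P(n) = 1
P(0) × (1.00000 + 1.58065 + 2.02520 + 0.536083 + 1.34021 + 0.938145) = 1
P(0) × 7.4203 = 1
P(0) = 1/7.4203 = 0.1348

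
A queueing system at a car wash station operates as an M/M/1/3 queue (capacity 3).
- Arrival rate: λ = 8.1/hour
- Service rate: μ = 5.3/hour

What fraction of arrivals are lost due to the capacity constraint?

ρ = λ/μ = 8.1/5.3 = 1.5283
P₀ = (1-ρ)/(1-ρ^(K+1)) = (1-1.5283)/(1-1.5283^4) = -0.5283/-4.4555 = 0.1186
P_K = P₀×ρ^K = 0.11857 × 1.5283^3 = 0.11857 × 3.5697 = 0.4233
Blocking probability = 42.33%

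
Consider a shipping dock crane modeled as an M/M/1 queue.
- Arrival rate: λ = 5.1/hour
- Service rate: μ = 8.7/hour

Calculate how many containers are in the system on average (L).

ρ = λ/μ = 5.1/8.7 = 0.5862
For M/M/1: L = λ/(μ-λ)
L = 5.1/(8.7-5.1) = 5.1/3.60
L = 1.4167 containers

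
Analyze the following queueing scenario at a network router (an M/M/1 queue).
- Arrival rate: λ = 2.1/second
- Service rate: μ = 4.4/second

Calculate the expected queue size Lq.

ρ = λ/μ = 2.1/4.4 = 0.4773
For M/M/1: Lq = λ²/(μ(μ-λ))
Lq = 4.41/(4.4 × 2.30)
Lq = 0.4358 packets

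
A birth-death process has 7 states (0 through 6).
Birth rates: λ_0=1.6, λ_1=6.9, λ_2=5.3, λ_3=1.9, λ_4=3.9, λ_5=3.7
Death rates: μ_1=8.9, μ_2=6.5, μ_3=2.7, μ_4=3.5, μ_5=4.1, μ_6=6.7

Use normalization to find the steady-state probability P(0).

Ratios P(n)/P(0) = (λ₀···λₙ₋₁)/(μ₁···μₙ):
P(1)/P(0) = (1.6)/(8.9) = 0.1798
P(2)/P(0) = (1.6×6.9)/(8.9×6.5) = 0.1908
P(3)/P(0) = (1.6×6.9×5.3)/(8.9×6.5×2.7) = 0.3746
P(4)/P(0) = (1.6×6.9×5.3×1.9)/(8.9×6.5×2.7×3.5) = 0.2034
P(5)/P(0) = (1.6×6.9×5.3×1.9×3.9)/(8.9×6.5×2.7×3.5×4.1) = 0.1934
P(6)/P(0) = (1.6×6.9×5.3×1.9×3.9×3.7)/(8.9×6.5×2.7×3.5×4.1×6.7) = 0.1068

Normalization: ∑ P(n) = 1
P(0) × (1.0000 + 0.1798 + 0.1908 + 0.3746 + 0.2034 + 0.1934 + 0.1068) = 1
P(0) × 2.2488 = 1
P(0) = 1/2.2488 = 0.4447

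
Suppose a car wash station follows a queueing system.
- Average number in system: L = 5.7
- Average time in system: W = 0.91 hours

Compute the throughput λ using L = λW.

Little's Law: L = λW, so λ = L/W
λ = 5.7/0.91 = 6.2637 cars/hour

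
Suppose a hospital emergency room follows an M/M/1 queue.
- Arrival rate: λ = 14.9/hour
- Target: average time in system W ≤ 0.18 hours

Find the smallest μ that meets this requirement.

For M/M/1: W = 1/(μ-λ)
Need W ≤ 0.18, so 1/(μ-λ) ≤ 0.18
μ - λ ≥ 1/0.18 = 5.5556
μ ≥ 14.9 + 5.5556 = 20.4556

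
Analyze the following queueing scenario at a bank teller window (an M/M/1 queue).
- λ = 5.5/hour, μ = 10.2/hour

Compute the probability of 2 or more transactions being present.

ρ = λ/μ = 5.5/10.2 = 0.53922
P(N ≥ n) = ρⁿ
P(N ≥ 2) = 0.53922^2
P(N ≥ 2) = 0.2908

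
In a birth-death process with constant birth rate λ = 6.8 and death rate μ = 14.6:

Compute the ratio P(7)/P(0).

For constant rates: P(n)/P(0) = (λ/μ)^n
P(7)/P(0) = (6.8/14.6)^7 = 0.46575^7 = 0.004754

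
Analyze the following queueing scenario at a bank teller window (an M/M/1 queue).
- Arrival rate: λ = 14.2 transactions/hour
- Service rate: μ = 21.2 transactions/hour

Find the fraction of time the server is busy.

Server utilization: ρ = λ/μ
ρ = 14.2/21.2 = 0.6698
The server is busy 66.98% of the time.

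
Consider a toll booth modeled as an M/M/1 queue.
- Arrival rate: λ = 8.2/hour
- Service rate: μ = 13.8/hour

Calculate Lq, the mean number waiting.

ρ = λ/μ = 8.2/13.8 = 0.5942
For M/M/1: Lq = λ²/(μ(μ-λ))
Lq = 67.24/(13.8 × 5.60)
Lq = 0.8701 vehicles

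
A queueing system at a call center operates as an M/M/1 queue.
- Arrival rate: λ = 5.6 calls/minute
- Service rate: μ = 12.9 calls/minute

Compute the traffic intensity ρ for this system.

Server utilization: ρ = λ/μ
ρ = 5.6/12.9 = 0.4341
The server is busy 43.41% of the time.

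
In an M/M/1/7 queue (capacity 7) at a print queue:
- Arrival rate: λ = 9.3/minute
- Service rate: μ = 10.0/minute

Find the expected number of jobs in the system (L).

ρ = λ/μ = 9.3/10.0 = 0.9300
P₀ = (1-ρ)/(1-ρ^(K+1)) = (1-0.9300)/(1-0.9300^8) = 0.07000/0.4404 = 0.1589
P_K = P₀×ρ^K = 0.15894 × 0.9300^7 = 0.15894 × 0.60170 = 0.09563
L = ρ[1 - (K+1)ρ^K + Kρ^(K+1)] / [(1-ρ)(1-ρ^(K+1))]
L = 0.9300 × (1 - 8×0.601701 + 7×0.559582) / ((1 - 0.9300) × (1 - 0.559582)) = 3.1212 jobs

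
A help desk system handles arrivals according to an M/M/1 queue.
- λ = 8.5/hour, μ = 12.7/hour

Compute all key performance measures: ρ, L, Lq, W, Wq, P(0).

Step 1: ρ = λ/μ = 8.5/12.7 = 0.6693
Step 2: L = λ/(μ-λ) = 8.5/4.20 = 2.0238
Step 3: Lq = λ²/(μ(μ-λ)) = 72.25/(12.7×4.20) = 1.3545
Step 4: W = 1/(μ-λ) = 1/4.20 = 0.2381
Step 5: Wq = λ/(μ(μ-λ)) = 8.5/(12.7×4.20) = 0.1594
Step 6: P(0) = 1-ρ = 0.3307
Verify: L = λW = 8.5×0.2381 = 2.0238 ✔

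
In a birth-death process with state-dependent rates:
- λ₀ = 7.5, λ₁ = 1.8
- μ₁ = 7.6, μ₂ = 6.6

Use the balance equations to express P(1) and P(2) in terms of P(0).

Balance equations:
State 0: λ₀P₀ = μ₁P₁ → P₁ = (λ₀/μ₁)P₀ = (7.5/7.6)P₀ = 0.9868P₀
State 1: P₂ = (λ₀λ₁)/(μ₁μ₂)P₀ = (7.5×1.8)/(7.6×6.6)P₀ = 0.2691P₀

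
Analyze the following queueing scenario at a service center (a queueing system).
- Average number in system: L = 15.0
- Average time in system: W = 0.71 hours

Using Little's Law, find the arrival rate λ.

Little's Law: L = λW, so λ = L/W
λ = 15.0/0.71 = 21.1268 customers/hour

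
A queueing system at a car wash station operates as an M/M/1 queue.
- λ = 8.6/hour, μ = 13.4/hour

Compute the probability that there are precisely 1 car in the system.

ρ = λ/μ = 8.6/13.4 = 0.6418
P(n) = (1-ρ)ρⁿ
P(1) = (1-0.6418) × 0.6418^1
P(1) = 0.3582 × 0.6418
P(1) = 0.2299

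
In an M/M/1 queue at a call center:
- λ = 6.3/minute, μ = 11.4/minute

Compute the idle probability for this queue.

ρ = λ/μ = 6.3/11.4 = 0.5526
P(0) = 1 - ρ = 1 - 0.5526 = 0.4474
The server is idle 44.74% of the time.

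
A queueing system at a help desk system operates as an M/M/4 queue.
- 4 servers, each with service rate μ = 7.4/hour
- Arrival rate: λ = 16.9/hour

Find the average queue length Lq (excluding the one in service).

Traffic intensity: ρ = λ/(cμ) = 16.9/(4×7.4) = 0.5709
Since ρ = 0.5709 < 1, system is stable.
Offered load a = λ/μ = cρ = 16.9/7.4 = 2.2838
P₀ = [ Σₙ₌₀^3 aⁿ/n! + a^4/(4!(1-ρ)) ]⁻¹
Σ = a^0/0! + a^1/1! + a^2/2! + a^3/3! = 1.00000 + 2.28378 + 2.60783 + 1.98524 = 7.8769
a^4/(4!(1-ρ)) = 27.2032/(24 × 0.42905) = 2.6418
P₀ = 1/(7.8769 + 2.6418) = 0.09507
Lq = P₀·a^4·ρ / (4!(1-ρ)²) = 0.09507 × 27.2032 × 0.5709 / (24 × 0.1841) = 0.3342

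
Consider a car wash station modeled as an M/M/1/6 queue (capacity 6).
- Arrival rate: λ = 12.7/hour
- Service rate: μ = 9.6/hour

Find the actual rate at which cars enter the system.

ρ = λ/μ = 12.7/9.6 = 1.32292
P₀ = (1-ρ)/(1-ρ^(K+1)) = (1-1.32292)/(1-1.32292^7) = -0.3229/-6.0915 = 0.05301
P_K = P₀×ρ^K = 0.05301 × 1.32292^6 = 0.05301 × 5.3605 = 0.2842
λ_eff = λ(1-P_K) = 12.7 × (1 - 0.284167) = 12.7 × 0.715833 = 9.0911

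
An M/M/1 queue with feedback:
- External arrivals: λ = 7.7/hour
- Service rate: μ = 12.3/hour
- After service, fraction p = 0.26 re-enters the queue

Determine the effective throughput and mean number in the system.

Effective arrival rate: λ_eff = λ/(1-p) = 7.7/(1-0.26) = 7.7/0.74 = 10.4054
ρ = λ_eff/μ = 10.4054/12.3 = 0.84597
L = ρ/(1-ρ) = 0.84597/(1-0.84597) = 5.4922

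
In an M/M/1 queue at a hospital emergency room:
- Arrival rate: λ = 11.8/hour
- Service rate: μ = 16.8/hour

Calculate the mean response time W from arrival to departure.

First, compute utilization: ρ = λ/μ = 11.8/16.8 = 0.7024
For M/M/1: W = 1/(μ-λ)
W = 1/(16.8-11.8) = 1/5.00
W = 0.2000 hours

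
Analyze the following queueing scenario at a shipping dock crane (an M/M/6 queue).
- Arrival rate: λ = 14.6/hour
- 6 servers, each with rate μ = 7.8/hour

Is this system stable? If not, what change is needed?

Stability requires ρ = λ/(cμ) < 1
ρ = 14.6/(6 × 7.8) = 14.6/46.80 = 0.3120
Since 0.3120 < 1, the system is STABLE.
The servers are busy 31.20% of the time.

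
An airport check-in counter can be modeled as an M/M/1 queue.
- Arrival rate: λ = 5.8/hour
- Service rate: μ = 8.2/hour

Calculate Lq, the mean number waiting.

ρ = λ/μ = 5.8/8.2 = 0.7073
For M/M/1: Lq = λ²/(μ(μ-λ))
Lq = 33.64/(8.2 × 2.40)
Lq = 1.7093 passengers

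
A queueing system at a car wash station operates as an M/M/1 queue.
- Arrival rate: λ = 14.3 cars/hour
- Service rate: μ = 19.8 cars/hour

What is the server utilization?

Server utilization: ρ = λ/μ
ρ = 14.3/19.8 = 0.7222
The server is busy 72.22% of the time.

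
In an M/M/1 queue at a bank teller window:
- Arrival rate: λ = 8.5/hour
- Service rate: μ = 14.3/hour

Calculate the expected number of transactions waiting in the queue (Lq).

ρ = λ/μ = 8.5/14.3 = 0.5944
For M/M/1: Lq = λ²/(μ(μ-λ))
Lq = 72.25/(14.3 × 5.80)
Lq = 0.8711 transactions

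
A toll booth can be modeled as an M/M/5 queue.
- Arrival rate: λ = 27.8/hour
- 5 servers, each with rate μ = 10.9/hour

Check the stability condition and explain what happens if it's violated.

Stability requires ρ = λ/(cμ) < 1
ρ = 27.8/(5 × 10.9) = 27.8/54.50 = 0.5101
Since 0.5101 < 1, the system is STABLE.
The servers are busy 51.01% of the time.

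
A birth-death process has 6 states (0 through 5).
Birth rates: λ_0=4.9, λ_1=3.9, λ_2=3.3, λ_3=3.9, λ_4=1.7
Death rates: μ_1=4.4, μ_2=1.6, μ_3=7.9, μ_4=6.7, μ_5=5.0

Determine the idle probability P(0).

Ratios P(n)/P(0) = (λ₀···λₙ₋₁)/(μ₁···μₙ):
P(1)/P(0) = (4.9)/(4.4) = 1.11364
P(2)/P(0) = (4.9×3.9)/(4.4×1.6) = 2.71449
P(3)/P(0) = (4.9×3.9×3.3)/(4.4×1.6×7.9) = 1.13390
P(4)/P(0) = (4.9×3.9×3.3×3.9)/(4.4×1.6×7.9×6.7) = 0.660032
P(5)/P(0) = (4.9×3.9×3.3×3.9×1.7)/(4.4×1.6×7.9×6.7×5.0) = 0.224411

Normalization: ∑ P(n) = 1
P(0) × (1.00000 + 1.11364 + 2.71449 + 1.13390 + 0.660032 + 0.224411) = 1
P(0) × 6.8465 = 1
P(0) = 1/6.8465 = 0.1461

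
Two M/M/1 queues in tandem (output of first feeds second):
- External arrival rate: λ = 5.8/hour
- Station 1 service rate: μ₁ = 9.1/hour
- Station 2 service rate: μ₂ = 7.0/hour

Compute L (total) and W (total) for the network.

By Jackson's theorem, each station behaves as independent M/M/1.
Station 1: ρ₁ = 5.8/9.1 = 0.6374, L₁ = ρ₁/(1-ρ₁) = λ/(μ₁-λ) = 5.8/3.30 = 1.7576
Station 2: ρ₂ = 5.8/7.0 = 0.8286, L₂ = ρ₂/(1-ρ₂) = λ/(μ₂-λ) = 5.8/1.20 = 4.8333
Total: L = L₁ + L₂ = 1.7576 + 4.8333 = 6.5909
W = L/λ = 6.5909/5.8 = 1.1364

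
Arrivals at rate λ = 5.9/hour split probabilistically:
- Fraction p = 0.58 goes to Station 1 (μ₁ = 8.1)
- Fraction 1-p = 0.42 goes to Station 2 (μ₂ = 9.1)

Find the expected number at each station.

Effective rates: λ₁ = 5.9×0.58 = 3.422, λ₂ = 5.9×0.42 = 2.478
Station 1: ρ₁ = 3.422/8.1 = 0.42247, L₁ = ρ₁/(1-ρ₁) = 0.42247/(1-0.42247) = 0.7315
Station 2: ρ₂ = 2.478/9.1 = 0.2723, L₂ = ρ₂/(1-ρ₂) = 0.2723/(1-0.2723) = 0.3742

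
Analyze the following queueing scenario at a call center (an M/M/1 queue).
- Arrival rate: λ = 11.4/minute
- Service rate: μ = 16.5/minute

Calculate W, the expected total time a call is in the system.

First, compute utilization: ρ = λ/μ = 11.4/16.5 = 0.6909
For M/M/1: W = 1/(μ-λ)
W = 1/(16.5-11.4) = 1/5.10
W = 0.1961 minutes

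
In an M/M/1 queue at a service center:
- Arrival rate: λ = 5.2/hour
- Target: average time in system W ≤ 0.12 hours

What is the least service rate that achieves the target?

For M/M/1: W = 1/(μ-λ)
Need W ≤ 0.12, so 1/(μ-λ) ≤ 0.12
μ - λ ≥ 1/0.12 = 8.3333
μ ≥ 5.2 + 8.3333 = 13.5333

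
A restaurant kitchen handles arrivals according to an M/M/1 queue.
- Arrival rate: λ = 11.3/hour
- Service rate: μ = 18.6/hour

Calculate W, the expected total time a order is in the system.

First, compute utilization: ρ = λ/μ = 11.3/18.6 = 0.6075
For M/M/1: W = 1/(μ-λ)
W = 1/(18.6-11.3) = 1/7.30
W = 0.1370 hours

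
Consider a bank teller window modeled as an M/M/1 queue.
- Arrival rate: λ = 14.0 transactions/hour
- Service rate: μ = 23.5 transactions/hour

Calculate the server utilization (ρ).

Server utilization: ρ = λ/μ
ρ = 14.0/23.5 = 0.5957
The server is busy 59.57% of the time.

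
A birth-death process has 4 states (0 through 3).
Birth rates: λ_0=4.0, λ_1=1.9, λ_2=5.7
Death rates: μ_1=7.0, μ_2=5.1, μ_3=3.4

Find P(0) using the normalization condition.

Ratios P(n)/P(0) = (λ₀···λₙ₋₁)/(μ₁···μₙ):
P(1)/P(0) = (4.0)/(7.0) = 0.5714
P(2)/P(0) = (4.0×1.9)/(7.0×5.1) = 0.2129
P(3)/P(0) = (4.0×1.9×5.7)/(7.0×5.1×3.4) = 0.3569

Normalization: ∑ P(n) = 1
P(0) × (1.0000 + 0.5714 + 0.2129 + 0.3569) = 1
P(0) × 2.1412 = 1
P(0) = 1/2.1412 = 0.4670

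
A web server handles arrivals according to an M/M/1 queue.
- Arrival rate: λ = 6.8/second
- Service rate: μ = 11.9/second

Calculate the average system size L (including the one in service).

ρ = λ/μ = 6.8/11.9 = 0.5714
For M/M/1: L = λ/(μ-λ)
L = 6.8/(11.9-6.8) = 6.8/5.10
L = 1.3333 requests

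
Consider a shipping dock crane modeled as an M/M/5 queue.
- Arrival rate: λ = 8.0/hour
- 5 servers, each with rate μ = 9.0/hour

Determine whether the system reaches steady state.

Stability requires ρ = λ/(cμ) < 1
ρ = 8.0/(5 × 9.0) = 8.0/45.00 = 0.1778
Since 0.1778 < 1, the system is STABLE.
The servers are busy 17.78% of the time.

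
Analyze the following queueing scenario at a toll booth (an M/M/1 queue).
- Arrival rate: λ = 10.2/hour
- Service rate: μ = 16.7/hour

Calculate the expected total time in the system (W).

First, compute utilization: ρ = λ/μ = 10.2/16.7 = 0.6108
For M/M/1: W = 1/(μ-λ)
W = 1/(16.7-10.2) = 1/6.50
W = 0.1538 hours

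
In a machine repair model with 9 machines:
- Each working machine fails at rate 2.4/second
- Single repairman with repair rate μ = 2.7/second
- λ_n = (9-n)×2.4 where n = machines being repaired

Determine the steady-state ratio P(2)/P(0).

P(2)/P(0) = ∏_{i=0}^{2-1} λ_i/μ_{i+1}
= (9-0)×2.4/2.7 × (9-1)×2.4/2.7
= 56.8889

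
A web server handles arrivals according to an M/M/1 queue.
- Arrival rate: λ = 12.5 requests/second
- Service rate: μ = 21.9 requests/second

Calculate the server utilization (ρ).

Server utilization: ρ = λ/μ
ρ = 12.5/21.9 = 0.5708
The server is busy 57.08% of the time.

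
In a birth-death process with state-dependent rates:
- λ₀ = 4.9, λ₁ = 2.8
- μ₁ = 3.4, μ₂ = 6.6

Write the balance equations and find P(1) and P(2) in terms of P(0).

Balance equations:
State 0: λ₀P₀ = μ₁P₁ → P₁ = (λ₀/μ₁)P₀ = (4.9/3.4)P₀ = 1.4412P₀
State 1: P₂ = (λ₀λ₁)/(μ₁μ₂)P₀ = (4.9×2.8)/(3.4×6.6)P₀ = 0.6114P₀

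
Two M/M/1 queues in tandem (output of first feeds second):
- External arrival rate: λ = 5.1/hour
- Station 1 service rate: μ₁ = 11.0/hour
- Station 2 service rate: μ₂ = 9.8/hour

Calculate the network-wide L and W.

By Jackson's theorem, each station behaves as independent M/M/1.
Station 1: ρ₁ = 5.1/11.0 = 0.4636, L₁ = ρ₁/(1-ρ₁) = λ/(μ₁-λ) = 5.1/5.90 = 0.8644
Station 2: ρ₂ = 5.1/9.8 = 0.5204, L₂ = ρ₂/(1-ρ₂) = λ/(μ₂-λ) = 5.1/4.70 = 1.0851
Total: L = L₁ + L₂ = 0.8644 + 1.0851 = 1.9495
W = L/λ = 1.9495/5.1 = 0.3823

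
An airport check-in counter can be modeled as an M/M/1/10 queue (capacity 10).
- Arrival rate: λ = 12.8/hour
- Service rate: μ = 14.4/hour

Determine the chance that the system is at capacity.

ρ = λ/μ = 12.8/14.4 = 0.88889
P₀ = (1-ρ)/(1-ρ^(K+1)) = (1-0.88889)/(1-0.88889^11) = 0.1111/0.7263 = 0.1530
P_K = P₀×ρ^K = 0.1530 × 0.88889^10 = 0.1530 × 0.3079 = 0.04711
Blocking probability = 4.71%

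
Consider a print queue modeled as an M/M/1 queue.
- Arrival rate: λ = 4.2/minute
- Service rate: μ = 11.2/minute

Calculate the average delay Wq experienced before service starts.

First, compute utilization: ρ = λ/μ = 4.2/11.2 = 0.3750
For M/M/1: Wq = λ/(μ(μ-λ))
Wq = 4.2/(11.2 × (11.2-4.2))
Wq = 4.2/(11.2 × 7.00)
Wq = 0.05357 minutes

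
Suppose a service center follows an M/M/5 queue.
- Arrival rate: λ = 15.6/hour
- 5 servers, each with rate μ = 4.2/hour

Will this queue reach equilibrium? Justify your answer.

Stability requires ρ = λ/(cμ) < 1
ρ = 15.6/(5 × 4.2) = 15.6/21.00 = 0.7429
Since 0.7429 < 1, the system is STABLE.
The servers are busy 74.29% of the time.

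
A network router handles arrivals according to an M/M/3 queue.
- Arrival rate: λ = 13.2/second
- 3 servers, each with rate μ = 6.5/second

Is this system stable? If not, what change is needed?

Stability requires ρ = λ/(cμ) < 1
ρ = 13.2/(3 × 6.5) = 13.2/19.50 = 0.6769
Since 0.6769 < 1, the system is STABLE.
The servers are busy 67.69% of the time.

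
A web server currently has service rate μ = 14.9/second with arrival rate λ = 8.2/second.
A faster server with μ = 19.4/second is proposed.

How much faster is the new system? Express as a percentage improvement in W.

System 1: ρ₁ = 8.2/14.9 = 0.5503, W₁ = 1/(14.9-8.2) = 0.14925
System 2: ρ₂ = 8.2/19.4 = 0.4227, W₂ = 1/(19.4-8.2) = 0.089286
Improvement: (W₁-W₂)/W₁ = (0.14925-0.089286)/0.14925 = 40.18%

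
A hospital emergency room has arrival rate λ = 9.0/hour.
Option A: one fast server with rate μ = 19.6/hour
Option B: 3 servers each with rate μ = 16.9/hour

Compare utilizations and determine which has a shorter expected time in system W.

Option A: single server μ = 19.6 (M/M/1)
  ρ_A = 9.0/19.6 = 0.4592
  W_A = 1/(μ-λ) = 1/(19.6-9.0) = 1/10.60 = 0.09434

Option B: 3 servers μ = 16.9 (M/M/3)
  ρ_B = λ/(cμ) = 9.0/(3×16.9) = 0.1775
  Offered load a = λ/μ = cρ = 9.0/16.9 = 0.5325
  P₀ = [ Σₙ₌₀^2 aⁿ/n! + a^3/(3!(1-ρ)) ]⁻¹
  Σ = a^0/0! + a^1/1! + a^2/2! = 1.0000 + 0.5325 + 0.1418 = 1.6743
  a^3/(3!(1-ρ)) = 0.1510/(6 × 0.8225) = 0.03060
  P₀ = 1/(1.6743 + 0.03060) = 0.5865
  Lq = P₀·a^3·ρ / (3!(1-ρ)²) = 0.58653 × 0.15103 × 0.17751 / (6 × 0.67648) = 0.003874
  Wq_B = Lq/λ = 0.0038742/9.0 = 0.0004305
  W_B = Wq_B + 1/μ = 0.0004305 + 0.05917 = 0.05960

Since W_B = 0.05960 < W_A = 0.09434, Option B (multiple servers) has the shorter time in system.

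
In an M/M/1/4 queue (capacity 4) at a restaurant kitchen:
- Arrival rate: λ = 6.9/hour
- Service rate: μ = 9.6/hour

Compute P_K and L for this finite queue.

ρ = λ/μ = 6.9/9.6 = 0.71875
P₀ = (1-ρ)/(1-ρ^(K+1)) = (1-0.71875)/(1-0.71875^5) = 0.28125/0.80818 = 0.3480
P_K = P₀×ρ^K = 0.34800 × 0.71875^4 = 0.34800 × 0.26688 = 0.09287
Blocking probability P_4 = 0.09287 (9.29%)
L = ρ[1 - (K+1)ρ^K + Kρ^(K+1)] / [(1-ρ)(1-ρ^(K+1))]
L = 0.71875 × (1 - 5×0.26688 + 4×0.19182) / ((1 - 0.71875) × (1 - 0.19182)) = 1.3688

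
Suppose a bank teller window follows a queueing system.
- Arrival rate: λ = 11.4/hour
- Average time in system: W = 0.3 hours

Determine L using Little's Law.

Little's Law: L = λW
L = 11.4 × 0.3 = 3.4200 transactions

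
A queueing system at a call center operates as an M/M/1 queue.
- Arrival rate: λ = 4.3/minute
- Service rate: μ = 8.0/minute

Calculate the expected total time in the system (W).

First, compute utilization: ρ = λ/μ = 4.3/8.0 = 0.5375
For M/M/1: W = 1/(μ-λ)
W = 1/(8.0-4.3) = 1/3.70
W = 0.2703 minutes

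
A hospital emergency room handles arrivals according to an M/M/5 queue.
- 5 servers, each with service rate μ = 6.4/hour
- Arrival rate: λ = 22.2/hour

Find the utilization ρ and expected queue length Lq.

Traffic intensity: ρ = λ/(cμ) = 22.2/(5×6.4) = 0.6937
Since ρ = 0.6937 < 1, system is stable.
Offered load a = λ/μ = cρ = 22.2/6.4 = 3.4687
P₀ = [ Σₙ₌₀^4 aⁿ/n! + a^5/(5!(1-ρ)) ]⁻¹
Σ = a^0/0! + a^1/1! + a^2/2! + a^3/3! + a^4/4! = 1.00000 + 3.46875 + 6.01611 + 6.95613 + 6.03227 = 23.4733
a^5/(5!(1-ρ)) = 502.1865/(120 × 0.30625) = 13.6649
P₀ = 1/(23.4733 + 13.6649) = 0.02693
Lq = P₀·a^5·ρ / (5!(1-ρ)²) = 0.026926 × 502.1865 × 0.69375 / (120 × 0.093789) = 0.8335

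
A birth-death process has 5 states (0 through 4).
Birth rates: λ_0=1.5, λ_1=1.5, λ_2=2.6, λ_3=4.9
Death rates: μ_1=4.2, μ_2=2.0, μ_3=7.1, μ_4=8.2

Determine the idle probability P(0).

Ratios P(n)/P(0) = (λ₀···λₙ₋₁)/(μ₁···μₙ):
P(1)/P(0) = (1.5)/(4.2) = 0.3571
P(2)/P(0) = (1.5×1.5)/(4.2×2.0) = 0.2679
P(3)/P(0) = (1.5×1.5×2.6)/(4.2×2.0×7.1) = 0.09809
P(4)/P(0) = (1.5×1.5×2.6×4.9)/(4.2×2.0×7.1×8.2) = 0.05861

Normalization: ∑ P(n) = 1
P(0) × (1.0000 + 0.3571 + 0.2679 + 0.09809 + 0.05861) = 1
P(0) × 1.7817 = 1
P(0) = 1/1.7817 = 0.5613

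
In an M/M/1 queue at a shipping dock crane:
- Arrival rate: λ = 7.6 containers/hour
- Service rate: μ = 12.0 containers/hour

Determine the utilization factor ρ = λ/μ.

Server utilization: ρ = λ/μ
ρ = 7.6/12.0 = 0.6333
The server is busy 63.33% of the time.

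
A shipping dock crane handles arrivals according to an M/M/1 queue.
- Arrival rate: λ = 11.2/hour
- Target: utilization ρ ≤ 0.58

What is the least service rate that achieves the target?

ρ = λ/μ, so μ = λ/ρ
μ ≥ 11.2/0.58 = 19.3103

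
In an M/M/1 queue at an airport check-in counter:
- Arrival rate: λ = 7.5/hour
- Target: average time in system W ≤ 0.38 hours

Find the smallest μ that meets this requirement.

For M/M/1: W = 1/(μ-λ)
Need W ≤ 0.38, so 1/(μ-λ) ≤ 0.38
μ - λ ≥ 1/0.38 = 2.6316
μ ≥ 7.5 + 2.6316 = 10.1316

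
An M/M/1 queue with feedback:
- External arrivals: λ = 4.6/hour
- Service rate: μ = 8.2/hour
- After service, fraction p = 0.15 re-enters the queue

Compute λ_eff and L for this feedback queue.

Effective arrival rate: λ_eff = λ/(1-p) = 4.6/(1-0.15) = 4.6/0.85 = 5.41176
ρ = λ_eff/μ = 5.41176/8.2 = 0.65997
L = ρ/(1-ρ) = 0.65997/(1-0.65997) = 1.9409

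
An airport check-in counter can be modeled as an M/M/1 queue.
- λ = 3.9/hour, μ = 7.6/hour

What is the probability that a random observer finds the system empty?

ρ = λ/μ = 3.9/7.6 = 0.5132
P(0) = 1 - ρ = 1 - 0.5132 = 0.4868
The server is idle 48.68% of the time.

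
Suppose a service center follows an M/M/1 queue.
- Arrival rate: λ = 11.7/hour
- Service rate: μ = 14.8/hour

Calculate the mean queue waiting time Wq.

First, compute utilization: ρ = λ/μ = 11.7/14.8 = 0.7905
For M/M/1: Wq = λ/(μ(μ-λ))
Wq = 11.7/(14.8 × (14.8-11.7))
Wq = 11.7/(14.8 × 3.10)
Wq = 0.2550 hours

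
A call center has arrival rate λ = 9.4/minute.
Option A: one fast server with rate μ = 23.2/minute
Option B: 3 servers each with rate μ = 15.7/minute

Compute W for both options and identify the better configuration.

Option A: single server μ = 23.2 (M/M/1)
  ρ_A = 9.4/23.2 = 0.4052
  W_A = 1/(μ-λ) = 1/(23.2-9.4) = 1/13.80 = 0.07246

Option B: 3 servers μ = 15.7 (M/M/3)
  ρ_B = λ/(cμ) = 9.4/(3×15.7) = 0.1996
  Offered load a = λ/μ = cρ = 9.4/15.7 = 0.5987
  P₀ = [ Σₙ₌₀^2 aⁿ/n! + a^3/(3!(1-ρ)) ]⁻¹
  Σ = a^0/0! + a^1/1! + a^2/2! = 1.0000 + 0.59873 + 0.17924 = 1.7780
  a^3/(3!(1-ρ)) = 0.2146/(6 × 0.8004) = 0.04469
  P₀ = 1/(1.77796 + 0.0446903) = 0.5487
  Lq = P₀·a^3·ρ / (3!(1-ρ)²) = 0.5487 × 0.2146 × 0.1996 / (6 × 0.6407) = 0.006114
  Wq_B = Lq/λ = 0.006114/9.4 = 0.0006504
  W_B = Wq_B + 1/μ = 0.0006504 + 0.06369 = 0.06434

Since W_B = 0.06434 < W_A = 0.07246, Option B (multiple servers) has the shorter time in system.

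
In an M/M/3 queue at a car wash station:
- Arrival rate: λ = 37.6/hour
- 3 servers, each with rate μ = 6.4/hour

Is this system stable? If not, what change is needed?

Stability requires ρ = λ/(cμ) < 1
ρ = 37.6/(3 × 6.4) = 37.6/19.20 = 1.9583
Since 1.9583 ≥ 1, the system is UNSTABLE.
Need c > λ/μ = 37.6/6.4 = 5.88.
Minimum servers needed: c = 6.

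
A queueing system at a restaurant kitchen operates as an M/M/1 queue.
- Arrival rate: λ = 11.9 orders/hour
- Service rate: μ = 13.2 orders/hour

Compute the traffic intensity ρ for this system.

Server utilization: ρ = λ/μ
ρ = 11.9/13.2 = 0.9015
The server is busy 90.15% of the time.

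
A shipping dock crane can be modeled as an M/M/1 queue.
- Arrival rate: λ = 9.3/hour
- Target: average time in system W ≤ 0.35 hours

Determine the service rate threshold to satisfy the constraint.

For M/M/1: W = 1/(μ-λ)
Need W ≤ 0.35, so 1/(μ-λ) ≤ 0.35
μ - λ ≥ 1/0.35 = 2.8571
μ ≥ 9.3 + 2.8571 = 12.1571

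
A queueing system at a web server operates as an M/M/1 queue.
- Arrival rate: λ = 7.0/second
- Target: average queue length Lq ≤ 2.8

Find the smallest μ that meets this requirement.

For M/M/1: Lq = λ²/(μ(μ-λ))
Need Lq ≤ 2.8, i.e. μ(μ-λ) ≥ λ²/2.8
μ² - 7.0μ - 49.00/2.8 ≥ 0  →  μ² - 7.0μ - 17.5000 ≥ 0
Quadratic formula (positive root): μ = [λ + √(λ² + 4×17.5000)]/2
Discriminant: 49.00 + 4×17.5000 = 119.0000, √119.0000 = 10.90871
μ ≥ (7.0 + 10.90871)/2 = 8.9544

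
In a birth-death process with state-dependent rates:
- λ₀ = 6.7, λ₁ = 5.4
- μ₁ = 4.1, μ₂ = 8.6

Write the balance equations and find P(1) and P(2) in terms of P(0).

Balance equations:
State 0: λ₀P₀ = μ₁P₁ → P₁ = (λ₀/μ₁)P₀ = (6.7/4.1)P₀ = 1.6341P₀
State 1: P₂ = (λ₀λ₁)/(μ₁μ₂)P₀ = (6.7×5.4)/(4.1×8.6)P₀ = 1.0261P₀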